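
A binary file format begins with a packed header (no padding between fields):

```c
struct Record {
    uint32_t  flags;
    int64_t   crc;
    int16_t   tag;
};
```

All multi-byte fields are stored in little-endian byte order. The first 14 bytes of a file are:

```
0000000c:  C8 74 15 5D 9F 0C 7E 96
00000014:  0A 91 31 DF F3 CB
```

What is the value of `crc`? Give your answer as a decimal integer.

-2363948854732256097

`crc` follows `flags` (4 bytes), so it starts at byte offset 4 and occupies 8 bytes.
Bytes at offsets 4..11: 9F 0C 7E 96 0A 91 31 DF.
Little-endian stores the least-significant byte at the lowest address.
Reassemble most-significant byte first: DF 31 91 0A 96 7E 0C 9F → 0xDF31910A967E0C9F.
Top bit is set, so as a signed 64-bit value this is 0xDF31910A967E0C9F − 2^64 = -2363948854732256097.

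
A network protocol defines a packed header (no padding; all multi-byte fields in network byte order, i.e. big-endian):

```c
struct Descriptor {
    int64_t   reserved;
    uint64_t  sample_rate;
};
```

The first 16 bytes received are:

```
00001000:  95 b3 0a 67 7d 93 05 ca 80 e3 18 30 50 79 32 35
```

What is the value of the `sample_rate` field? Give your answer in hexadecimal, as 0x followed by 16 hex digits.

`sample_rate` follows `reserved` (8 bytes), so it starts at byte offset 8 and occupies 8 bytes.
Bytes at offsets 8..15: 80 E3 18 30 50 79 32 35.
Big-endian: lowest address holds the most-significant byte.
The bytes are already most-significant first: 0x80E3183050793235.

0x80E3183050793235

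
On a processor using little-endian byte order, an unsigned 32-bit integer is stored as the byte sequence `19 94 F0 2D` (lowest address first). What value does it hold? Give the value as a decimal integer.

In little-endian order the low byte comes first in memory.
Reassemble most-significant byte first: 2D F0 94 19 → 0x2DF09419.
0x2DF09419 = 770741273.

770741273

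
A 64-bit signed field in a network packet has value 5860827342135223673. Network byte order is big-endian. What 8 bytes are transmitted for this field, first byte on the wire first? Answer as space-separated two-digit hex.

51 55 D7 6A 69 DD E5 79

5860827342135223673 in hexadecimal, padded to 64 bits, is 0x5155D76A69DDE579.
Split into bytes (most-significant first): 51 55 D7 6A 69 DD E5 79.
Big-endian: lowest address holds the most-significant byte.
So the memory order matches the most-significant-first order: 51 55 D7 6A 69 DD E5 79.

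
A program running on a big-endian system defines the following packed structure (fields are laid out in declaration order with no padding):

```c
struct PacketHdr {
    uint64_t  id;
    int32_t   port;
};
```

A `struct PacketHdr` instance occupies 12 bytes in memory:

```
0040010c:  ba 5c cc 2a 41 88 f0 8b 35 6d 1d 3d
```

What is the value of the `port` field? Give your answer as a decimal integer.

`port` follows `id` (8 bytes), so it starts at byte offset 8 and occupies 4 bytes.
Bytes at offsets 8..11: 35 6D 1D 3D.
In big-endian order the high byte comes first in memory.
The bytes are already most-significant first: 0x356D1D3D.
0x356D1D3D = 896343357.

896343357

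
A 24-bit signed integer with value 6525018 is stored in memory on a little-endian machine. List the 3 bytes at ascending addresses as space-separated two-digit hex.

6525018 in hexadecimal, padded to 24 bits, is 0x63905A.
Split into bytes (most-significant first): 63 90 5A.
Little-endian: lowest address holds the least-significant byte.
So at ascending addresses the bytes are 5A 90 63.

5A 90 63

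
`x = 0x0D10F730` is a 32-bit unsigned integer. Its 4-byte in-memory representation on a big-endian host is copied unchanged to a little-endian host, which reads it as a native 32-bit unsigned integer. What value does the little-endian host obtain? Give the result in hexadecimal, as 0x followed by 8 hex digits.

Stored big-endian, the bytes at ascending addresses are 0D 10 F7 30.
Read back as little-endian, the first byte is least significant, giving 0x30F7100D.

0x30F7100D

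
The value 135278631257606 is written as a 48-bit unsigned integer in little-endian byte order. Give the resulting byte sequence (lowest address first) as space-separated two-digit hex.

06 06 C3 02 09 7B

135278631257606 in hexadecimal, padded to 48 bits, is 0x7B0902C30606.
Split into bytes (most-significant first): 7B 09 02 C3 06 06.
Little-endian stores the least-significant byte at the lowest address.
So at ascending addresses the bytes are 06 06 C3 02 09 7B.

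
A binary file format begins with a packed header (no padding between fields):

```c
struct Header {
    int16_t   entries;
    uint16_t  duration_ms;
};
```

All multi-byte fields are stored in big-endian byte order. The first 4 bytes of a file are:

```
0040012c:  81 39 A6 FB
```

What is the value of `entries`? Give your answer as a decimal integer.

`entries` is the first field, at byte offset 0, occupying 2 bytes.
Bytes at offsets 0..1: 81 39.
Big-endian: lowest address holds the most-significant byte.
The bytes are already most-significant first: 0x8139.
Top bit is set, so as a signed 16-bit value this is 0x8139 − 2^16 = -32455.

-32455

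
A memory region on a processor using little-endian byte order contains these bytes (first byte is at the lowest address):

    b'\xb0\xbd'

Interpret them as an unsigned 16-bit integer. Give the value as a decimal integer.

48560

Little-endian stores the least-significant byte at the lowest address.
Reassemble most-significant byte first: BD B0 → 0xBDB0.
0xBDB0 = 48560.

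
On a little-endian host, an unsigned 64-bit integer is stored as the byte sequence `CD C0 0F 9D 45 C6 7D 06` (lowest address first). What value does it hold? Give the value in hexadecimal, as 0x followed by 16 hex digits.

0x067DC6459D0FC0CD

Little-endian stores the least-significant byte at the lowest address.
Reassemble most-significant byte first: 06 7D C6 45 9D 0F C0 CD → 0x067DC6459D0FC0CD.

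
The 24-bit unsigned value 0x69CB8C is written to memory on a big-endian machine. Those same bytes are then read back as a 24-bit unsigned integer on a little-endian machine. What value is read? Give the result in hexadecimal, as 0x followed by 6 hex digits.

Stored big-endian, the bytes at ascending addresses are 69 CB 8C.
Read back as little-endian, the first byte is least significant, giving 0x8CCB69.

0x8CCB69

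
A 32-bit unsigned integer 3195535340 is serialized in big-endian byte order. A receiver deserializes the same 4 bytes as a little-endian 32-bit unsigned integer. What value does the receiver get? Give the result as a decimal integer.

3976165310

3195535340 in 32-bit hexadecimal is 0xBE77FFEC.
Stored big-endian, the bytes at ascending addresses are BE 77 FF EC.
Read back as little-endian, the first byte is least significant, giving 0xECFF77BE.
0xECFF77BE = 3976165310.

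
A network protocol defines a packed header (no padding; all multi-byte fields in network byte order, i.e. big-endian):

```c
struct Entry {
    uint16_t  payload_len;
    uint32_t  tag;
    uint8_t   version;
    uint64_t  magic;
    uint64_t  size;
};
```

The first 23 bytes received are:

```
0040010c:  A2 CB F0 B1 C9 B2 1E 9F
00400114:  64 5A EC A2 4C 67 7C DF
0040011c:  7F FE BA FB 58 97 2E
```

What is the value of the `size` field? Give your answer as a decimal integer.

16104870871534442286

`size` follows `payload_len` (2 B), `tag` (4 B), `version` (1 B), `magic` (8 B), so it starts at offset 2 + 4 + 1 + 8 = 15 and occupies 8 bytes.
Bytes at offsets 15..22: DF 7F FE BA FB 58 97 2E.
Big-endian: lowest address holds the most-significant byte.
The bytes are already most-significant first: 0xDF7FFEBAFB58972E.
0xDF7FFEBAFB58972E = 16104870871534442286.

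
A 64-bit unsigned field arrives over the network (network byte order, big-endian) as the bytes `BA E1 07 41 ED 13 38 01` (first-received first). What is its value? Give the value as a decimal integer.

Big-endian stores the most-significant byte at the lowest address.
The bytes are already most-significant first: 0xBAE10741ED133801.
0xBAE10741ED133801 = 13466052340546222081.

13466052340546222081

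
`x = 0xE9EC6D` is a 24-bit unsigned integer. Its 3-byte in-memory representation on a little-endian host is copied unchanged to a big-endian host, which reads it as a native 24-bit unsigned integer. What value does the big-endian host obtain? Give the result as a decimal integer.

Stored little-endian, the bytes at ascending addresses are 6D EC E9.
Read back as big-endian, the last byte is least significant, giving 0x6DECE9.
0x6DECE9 = 7204073.

7204073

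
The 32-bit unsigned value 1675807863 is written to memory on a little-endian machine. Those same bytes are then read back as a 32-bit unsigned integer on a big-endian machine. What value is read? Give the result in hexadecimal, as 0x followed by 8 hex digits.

1675807863 in 32-bit hexadecimal is 0x63E2CC77.
Stored little-endian, the bytes at ascending addresses are 77 CC E2 63.
Read back as big-endian, the last byte is least significant, giving 0x77CCE263.

0x77CCE263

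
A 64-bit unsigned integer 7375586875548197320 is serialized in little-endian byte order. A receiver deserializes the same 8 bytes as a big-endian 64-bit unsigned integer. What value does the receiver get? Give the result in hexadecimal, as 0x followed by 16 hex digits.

0xC861158F2F595B66

7375586875548197320 in 64-bit hexadecimal is 0x665B592F8F1561C8.
Stored little-endian, the bytes at ascending addresses are C8 61 15 8F 2F 59 5B 66.
Read back as big-endian, the last byte is least significant, giving 0xC861158F2F595B66.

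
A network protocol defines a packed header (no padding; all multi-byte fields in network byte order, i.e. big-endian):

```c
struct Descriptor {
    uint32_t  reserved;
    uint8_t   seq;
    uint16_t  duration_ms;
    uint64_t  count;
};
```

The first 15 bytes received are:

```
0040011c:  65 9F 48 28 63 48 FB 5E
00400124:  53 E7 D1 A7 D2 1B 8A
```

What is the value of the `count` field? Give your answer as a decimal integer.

6797031150281956234

`count` follows `reserved` (4 B), `seq` (1 B), `duration_ms` (2 B), so it starts at offset 4 + 1 + 2 = 7 and occupies 8 bytes.
Bytes at offsets 7..14: 5E 53 E7 D1 A7 D2 1B 8A.
Big-endian stores the most-significant byte at the lowest address.
The bytes are already most-significant first: 0x5E53E7D1A7D21B8A.
0x5E53E7D1A7D21B8A = 6797031150281956234.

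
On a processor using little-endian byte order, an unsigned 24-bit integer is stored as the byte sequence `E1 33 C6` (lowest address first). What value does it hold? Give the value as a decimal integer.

12989409

Little-endian stores the least-significant byte at the lowest address.
Reassemble most-significant byte first: C6 33 E1 → 0xC633E1.
0xC633E1 = 12989409.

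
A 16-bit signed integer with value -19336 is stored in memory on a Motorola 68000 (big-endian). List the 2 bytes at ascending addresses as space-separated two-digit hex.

Two's complement of -19336 in 16 bits: 19336 = 0x4B88; invert → 0xB477; add 1 → 0xB478.
Split into bytes (most-significant first): B4 78.
Big-endian: lowest address holds the most-significant byte.
So the memory order matches the most-significant-first order: B4 78.

B4 78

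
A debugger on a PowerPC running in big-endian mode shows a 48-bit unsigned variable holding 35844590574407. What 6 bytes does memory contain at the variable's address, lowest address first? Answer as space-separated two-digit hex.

20 99 B8 16 9B 47

35844590574407 in hexadecimal, padded to 48 bits, is 0x2099B8169B47.
Split into bytes (most-significant first): 20 99 B8 16 9B 47.
Big-endian stores the most-significant byte at the lowest address.
So the memory order matches the most-significant-first order: 20 99 B8 16 9B 47.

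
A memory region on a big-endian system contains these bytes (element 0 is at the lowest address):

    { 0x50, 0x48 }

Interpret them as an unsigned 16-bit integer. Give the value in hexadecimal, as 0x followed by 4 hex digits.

0x5048

Big-endian: lowest address holds the most-significant byte.
The bytes are already most-significant first: 0x5048.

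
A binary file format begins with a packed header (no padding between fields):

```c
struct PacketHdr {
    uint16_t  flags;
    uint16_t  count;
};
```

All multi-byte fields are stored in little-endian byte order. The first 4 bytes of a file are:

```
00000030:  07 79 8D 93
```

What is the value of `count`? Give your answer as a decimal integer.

`count` follows `flags` (2 bytes), so it starts at byte offset 2 and occupies 2 bytes.
Bytes at offsets 2..3: 8D 93.
Little-endian: lowest address holds the least-significant byte.
Reassemble most-significant byte first: 93 8D → 0x938D.
0x938D = 37773.

37773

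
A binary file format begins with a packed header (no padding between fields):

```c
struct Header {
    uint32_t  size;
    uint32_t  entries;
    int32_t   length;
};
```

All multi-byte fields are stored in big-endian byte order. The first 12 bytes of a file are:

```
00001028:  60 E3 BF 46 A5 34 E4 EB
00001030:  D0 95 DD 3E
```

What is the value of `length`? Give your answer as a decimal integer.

`length` follows `size` (4 B), `entries` (4 B), so it starts at offset 4 + 4 = 8 and occupies 4 bytes.
Bytes at offsets 8..11: D0 95 DD 3E.
Big-endian: lowest address holds the most-significant byte.
The bytes are already most-significant first: 0xD095DD3E.
Top bit is set, so as a signed 32-bit value this is 0xD095DD3E − 2^32 = -795484866.

-795484866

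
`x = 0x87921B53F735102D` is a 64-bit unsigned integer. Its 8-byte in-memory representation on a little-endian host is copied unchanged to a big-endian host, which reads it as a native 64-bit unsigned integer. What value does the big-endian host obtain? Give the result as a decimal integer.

3247154667701637767

Stored little-endian, the bytes at ascending addresses are 2D 10 35 F7 53 1B 92 87.
Read back as big-endian, the last byte is least significant, giving 0x2D1035F7531B9287.
0x2D1035F7531B9287 = 3247154667701637767.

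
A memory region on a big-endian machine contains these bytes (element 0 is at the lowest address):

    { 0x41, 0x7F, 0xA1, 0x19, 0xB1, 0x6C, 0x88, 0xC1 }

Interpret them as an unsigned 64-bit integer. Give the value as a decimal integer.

In big-endian order the high byte comes first in memory.
The bytes are already most-significant first: 0x417FA119B16C88C1.
0x417FA119B16C88C1 = 4719668066230503617.

4719668066230503617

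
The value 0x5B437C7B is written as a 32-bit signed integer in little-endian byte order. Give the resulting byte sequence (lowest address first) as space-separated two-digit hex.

Split into bytes (most-significant first): 5B 43 7C 7B.
Little-endian: lowest address holds the least-significant byte.
So at ascending addresses the bytes are 7B 7C 43 5B.

7B 7C 43 5B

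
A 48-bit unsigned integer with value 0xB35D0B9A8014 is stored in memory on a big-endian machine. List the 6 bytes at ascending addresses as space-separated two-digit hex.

Split into bytes (most-significant first): B3 5D 0B 9A 80 14.
Big-endian stores the most-significant byte at the lowest address.
So the memory order matches the most-significant-first order: B3 5D 0B 9A 80 14.

B3 5D 0B 9A 80 14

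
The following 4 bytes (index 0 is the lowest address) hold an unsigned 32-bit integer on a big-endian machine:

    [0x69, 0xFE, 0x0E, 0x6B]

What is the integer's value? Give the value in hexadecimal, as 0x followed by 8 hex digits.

0x69FE0E6B

In big-endian order the high byte comes first in memory.
The bytes are already most-significant first: 0x69FE0E6B.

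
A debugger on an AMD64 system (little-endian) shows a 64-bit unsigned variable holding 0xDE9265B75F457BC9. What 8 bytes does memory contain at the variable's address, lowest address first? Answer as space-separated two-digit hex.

C9 7B 45 5F B7 65 92 DE

Split into bytes (most-significant first): DE 92 65 B7 5F 45 7B C9.
Little-endian: lowest address holds the least-significant byte.
So at ascending addresses the bytes are C9 7B 45 5F B7 65 92 DE.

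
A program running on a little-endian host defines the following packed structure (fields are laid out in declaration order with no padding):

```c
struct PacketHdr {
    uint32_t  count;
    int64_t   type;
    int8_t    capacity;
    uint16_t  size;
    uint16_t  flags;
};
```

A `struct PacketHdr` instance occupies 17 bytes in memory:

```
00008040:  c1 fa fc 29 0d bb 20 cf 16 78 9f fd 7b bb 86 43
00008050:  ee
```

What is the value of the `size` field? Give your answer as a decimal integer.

`size` follows `count` (4 B), `type` (8 B), `capacity` (1 B), so it starts at offset 4 + 8 + 1 = 13 and occupies 2 bytes.
Bytes at offsets 13..14: BB 86.
Little-endian: lowest address holds the least-significant byte.
Reassemble most-significant byte first: 86 BB → 0x86BB.
0x86BB = 34491.

34491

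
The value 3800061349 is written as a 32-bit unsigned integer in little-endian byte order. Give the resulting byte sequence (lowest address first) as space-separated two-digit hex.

3800061349 in hexadecimal, padded to 32 bits, is 0xE28055A5.
Split into bytes (most-significant first): E2 80 55 A5.
Little-endian: lowest address holds the least-significant byte.
So at ascending addresses the bytes are A5 55 80 E2.

A5 55 80 E2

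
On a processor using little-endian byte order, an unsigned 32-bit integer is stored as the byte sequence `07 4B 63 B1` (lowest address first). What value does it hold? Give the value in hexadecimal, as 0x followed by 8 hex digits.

In little-endian order the low byte comes first in memory.
Reassemble most-significant byte first: B1 63 4B 07 → 0xB1634B07.

0xB1634B07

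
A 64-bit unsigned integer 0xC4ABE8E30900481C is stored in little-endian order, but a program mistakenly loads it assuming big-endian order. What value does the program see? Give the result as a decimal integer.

2037878873863531460

Stored little-endian, the bytes at ascending addresses are 1C 48 00 09 E3 E8 AB C4.
Read back as big-endian, the last byte is least significant, giving 0x1C480009E3E8ABC4.
0x1C480009E3E8ABC4 = 2037878873863531460.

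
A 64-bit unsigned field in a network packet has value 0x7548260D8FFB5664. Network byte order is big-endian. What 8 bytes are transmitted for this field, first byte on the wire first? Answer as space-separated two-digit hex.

75 48 26 0D 8F FB 56 64

Split into bytes (most-significant first): 75 48 26 0D 8F FB 56 64.
Big-endian stores the most-significant byte at the lowest address.
So the memory order matches the most-significant-first order: 75 48 26 0D 8F FB 56 64.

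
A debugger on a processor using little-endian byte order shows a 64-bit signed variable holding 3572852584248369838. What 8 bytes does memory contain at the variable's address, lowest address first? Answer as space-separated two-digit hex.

AE E2 F5 DE 7E 52 95 31

3572852584248369838 in hexadecimal, padded to 64 bits, is 0x3195527EDEF5E2AE.
Split into bytes (most-significant first): 31 95 52 7E DE F5 E2 AE.
Little-endian: lowest address holds the least-significant byte.
So at ascending addresses the bytes are AE E2 F5 DE 7E 52 95 31.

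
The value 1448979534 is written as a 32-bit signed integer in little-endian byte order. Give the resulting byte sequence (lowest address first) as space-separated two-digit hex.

4E AC 5D 56

1448979534 in hexadecimal, padded to 32 bits, is 0x565DAC4E.
Split into bytes (most-significant first): 56 5D AC 4E.
In little-endian order the low byte comes first in memory.
So at ascending addresses the bytes are 4E AC 5D 56.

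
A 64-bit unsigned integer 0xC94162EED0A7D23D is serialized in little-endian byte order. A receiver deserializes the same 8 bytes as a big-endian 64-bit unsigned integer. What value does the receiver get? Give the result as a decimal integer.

4454807497217294793

Stored little-endian, the bytes at ascending addresses are 3D D2 A7 D0 EE 62 41 C9.
Read back as big-endian, the last byte is least significant, giving 0x3DD2A7D0EE6241C9.
0x3DD2A7D0EE6241C9 = 4454807497217294793.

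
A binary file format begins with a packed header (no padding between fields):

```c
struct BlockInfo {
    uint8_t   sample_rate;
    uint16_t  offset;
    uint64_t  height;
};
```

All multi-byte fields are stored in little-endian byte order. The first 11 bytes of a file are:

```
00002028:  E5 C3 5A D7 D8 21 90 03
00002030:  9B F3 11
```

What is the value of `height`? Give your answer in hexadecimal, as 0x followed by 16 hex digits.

`height` follows `sample_rate` (1 B), `offset` (2 B), so it starts at offset 1 + 2 = 3 and occupies 8 bytes.
Bytes at offsets 3..10: D7 D8 21 90 03 9B F3 11.
In little-endian order the low byte comes first in memory.
Reassemble most-significant byte first: 11 F3 9B 03 90 21 D8 D7 → 0x11F39B039021D8D7.

0x11F39B039021D8D7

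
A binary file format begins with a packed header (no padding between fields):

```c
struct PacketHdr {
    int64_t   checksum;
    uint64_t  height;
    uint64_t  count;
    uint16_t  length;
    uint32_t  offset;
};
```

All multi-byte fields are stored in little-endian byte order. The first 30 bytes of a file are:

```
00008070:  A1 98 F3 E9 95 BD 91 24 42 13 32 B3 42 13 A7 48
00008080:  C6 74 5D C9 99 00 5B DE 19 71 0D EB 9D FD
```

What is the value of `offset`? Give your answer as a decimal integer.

`offset` follows `checksum` (8 B), `height` (8 B), `count` (8 B), `length` (2 B), so it starts at offset 8 + 8 + 8 + 2 = 26 and occupies 4 bytes.
Bytes at offsets 26..29: 0D EB 9D FD.
Little-endian stores the least-significant byte at the lowest address.
Reassemble most-significant byte first: FD 9D EB 0D → 0xFD9DEB0D.
0xFD9DEB0D = 4254984973.

4254984973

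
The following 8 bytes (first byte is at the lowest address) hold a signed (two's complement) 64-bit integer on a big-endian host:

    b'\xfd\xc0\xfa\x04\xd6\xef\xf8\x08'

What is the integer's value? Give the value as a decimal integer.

-161854687892473848

Big-endian: lowest address holds the most-significant byte.
The bytes are already most-significant first: 0xFDC0FA04D6EFF808.
Top bit is set, so as a signed 64-bit value this is 0xFDC0FA04D6EFF808 − 2^64 = -161854687892473848.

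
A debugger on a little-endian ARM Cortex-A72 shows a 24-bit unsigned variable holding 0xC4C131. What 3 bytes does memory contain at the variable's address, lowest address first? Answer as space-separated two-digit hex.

Split into bytes (most-significant first): C4 C1 31.
Little-endian: lowest address holds the least-significant byte.
So at ascending addresses the bytes are 31 C1 C4.

31 C1 C4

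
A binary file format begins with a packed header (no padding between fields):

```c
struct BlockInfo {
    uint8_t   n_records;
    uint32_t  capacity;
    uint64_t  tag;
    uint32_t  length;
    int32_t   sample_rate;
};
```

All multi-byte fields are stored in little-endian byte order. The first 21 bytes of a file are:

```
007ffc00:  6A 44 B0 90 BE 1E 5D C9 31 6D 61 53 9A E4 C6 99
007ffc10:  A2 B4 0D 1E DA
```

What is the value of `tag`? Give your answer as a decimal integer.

`tag` follows `n_records` (1 B), `capacity` (4 B), so it starts at offset 1 + 4 = 5 and occupies 8 bytes.
Bytes at offsets 5..12: 1E 5D C9 31 6D 61 53 9A.
In little-endian order the low byte comes first in memory.
Reassemble most-significant byte first: 9A 53 61 6D 31 C9 5D 1E → 0x9A53616D31C95D1E.
0x9A53616D31C95D1E = 11120339026522496286.

11120339026522496286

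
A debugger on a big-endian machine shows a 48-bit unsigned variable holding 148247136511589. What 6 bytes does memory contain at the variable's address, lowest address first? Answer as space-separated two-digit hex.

86 D4 79 E9 26 65

148247136511589 in hexadecimal, padded to 48 bits, is 0x86D479E92665.
Split into bytes (most-significant first): 86 D4 79 E9 26 65.
Big-endian: lowest address holds the most-significant byte.
So the memory order matches the most-significant-first order: 86 D4 79 E9 26 65.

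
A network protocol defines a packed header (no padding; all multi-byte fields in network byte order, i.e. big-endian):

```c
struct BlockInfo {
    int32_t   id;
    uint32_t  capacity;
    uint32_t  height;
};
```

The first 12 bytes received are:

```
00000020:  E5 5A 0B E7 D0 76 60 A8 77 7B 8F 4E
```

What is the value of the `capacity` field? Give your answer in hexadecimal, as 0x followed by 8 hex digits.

`capacity` follows `id` (4 bytes), so it starts at byte offset 4 and occupies 4 bytes.
Bytes at offsets 4..7: D0 76 60 A8.
In big-endian order the high byte comes first in memory.
The bytes are already most-significant first: 0xD07660A8.

0xD07660A8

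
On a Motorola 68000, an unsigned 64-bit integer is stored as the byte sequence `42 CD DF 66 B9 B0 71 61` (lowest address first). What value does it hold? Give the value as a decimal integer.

4813749209023934817

In big-endian order the high byte comes first in memory.
The bytes are already most-significant first: 0x42CDDF66B9B07161.
0x42CDDF66B9B07161 = 4813749209023934817.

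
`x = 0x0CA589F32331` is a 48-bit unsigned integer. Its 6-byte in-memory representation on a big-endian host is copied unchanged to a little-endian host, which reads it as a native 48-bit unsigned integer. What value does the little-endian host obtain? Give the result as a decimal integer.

Stored big-endian, the bytes at ascending addresses are 0C A5 89 F3 23 31.
Read back as little-endian, the first byte is least significant, giving 0x3123F389A50C.
0x3123F389A50C = 54030479500556.

54030479500556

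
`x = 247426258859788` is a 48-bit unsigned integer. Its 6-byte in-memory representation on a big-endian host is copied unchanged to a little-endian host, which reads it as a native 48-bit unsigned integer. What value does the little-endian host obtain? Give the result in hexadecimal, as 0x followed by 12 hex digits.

0x0C77446A08E1

247426258859788 in 48-bit hexadecimal is 0xE1086A44770C.
Stored big-endian, the bytes at ascending addresses are E1 08 6A 44 77 0C.
Read back as little-endian, the first byte is least significant, giving 0x0C77446A08E1.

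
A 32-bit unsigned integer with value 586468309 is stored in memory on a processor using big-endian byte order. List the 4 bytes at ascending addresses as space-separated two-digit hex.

22 F4 CB D5

586468309 in hexadecimal, padded to 32 bits, is 0x22F4CBD5.
Split into bytes (most-significant first): 22 F4 CB D5.
Big-endian: lowest address holds the most-significant byte.
So the memory order matches the most-significant-first order: 22 F4 CB D5.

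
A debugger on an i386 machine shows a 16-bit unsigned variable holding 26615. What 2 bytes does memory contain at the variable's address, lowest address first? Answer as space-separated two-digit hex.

26615 in hexadecimal, padded to 16 bits, is 0x67F7.
Split into bytes (most-significant first): 67 F7.
Little-endian stores the least-significant byte at the lowest address.
So at ascending addresses the bytes are F7 67.

F7 67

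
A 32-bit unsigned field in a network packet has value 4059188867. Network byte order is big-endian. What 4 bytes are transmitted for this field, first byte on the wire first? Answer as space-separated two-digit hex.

F1 F2 4E 83

4059188867 in hexadecimal, padded to 32 bits, is 0xF1F24E83.
Split into bytes (most-significant first): F1 F2 4E 83.
Big-endian: lowest address holds the most-significant byte.
So the memory order matches the most-significant-first order: F1 F2 4E 83.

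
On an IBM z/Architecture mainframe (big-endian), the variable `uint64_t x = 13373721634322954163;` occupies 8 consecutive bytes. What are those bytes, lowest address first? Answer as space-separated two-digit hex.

B9 99 00 F8 2A C6 B7 B3

13373721634322954163 in hexadecimal, padded to 64 bits, is 0xB99900F82AC6B7B3.
Split into bytes (most-significant first): B9 99 00 F8 2A C6 B7 B3.
Big-endian stores the most-significant byte at the lowest address.
So the memory order matches the most-significant-first order: B9 99 00 F8 2A C6 B7 B3.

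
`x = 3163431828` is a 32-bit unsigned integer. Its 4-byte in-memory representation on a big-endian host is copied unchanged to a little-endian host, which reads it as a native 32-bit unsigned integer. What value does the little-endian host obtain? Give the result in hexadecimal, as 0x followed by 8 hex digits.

0x94238EBC

3163431828 in 32-bit hexadecimal is 0xBC8E2394.
Stored big-endian, the bytes at ascending addresses are BC 8E 23 94.
Read back as little-endian, the first byte is least significant, giving 0x94238EBC.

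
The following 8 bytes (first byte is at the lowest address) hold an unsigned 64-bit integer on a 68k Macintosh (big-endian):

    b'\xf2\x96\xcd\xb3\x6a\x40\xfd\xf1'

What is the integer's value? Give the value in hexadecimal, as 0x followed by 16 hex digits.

0xF296CDB36A40FDF1

Big-endian: lowest address holds the most-significant byte.
The bytes are already most-significant first: 0xF296CDB36A40FDF1.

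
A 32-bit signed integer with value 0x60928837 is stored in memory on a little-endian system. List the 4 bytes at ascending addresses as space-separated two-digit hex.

Split into bytes (most-significant first): 60 92 88 37.
Little-endian stores the least-significant byte at the lowest address.
So at ascending addresses the bytes are 37 88 92 60.

37 88 92 60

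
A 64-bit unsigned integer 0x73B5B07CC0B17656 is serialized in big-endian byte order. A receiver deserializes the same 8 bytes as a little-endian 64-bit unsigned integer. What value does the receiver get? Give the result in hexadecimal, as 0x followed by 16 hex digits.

0x5676B1C07CB0B573

Stored big-endian, the bytes at ascending addresses are 73 B5 B0 7C C0 B1 76 56.
Read back as little-endian, the first byte is least significant, giving 0x5676B1C07CB0B573.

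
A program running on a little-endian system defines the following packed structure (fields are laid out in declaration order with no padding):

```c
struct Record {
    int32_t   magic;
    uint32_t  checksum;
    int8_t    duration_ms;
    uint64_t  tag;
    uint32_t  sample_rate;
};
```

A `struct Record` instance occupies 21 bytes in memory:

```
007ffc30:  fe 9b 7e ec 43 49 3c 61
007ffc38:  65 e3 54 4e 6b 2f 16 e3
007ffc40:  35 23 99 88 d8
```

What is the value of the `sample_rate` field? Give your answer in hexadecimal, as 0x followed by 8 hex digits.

`sample_rate` follows `magic` (4 B), `checksum` (4 B), `duration_ms` (1 B), `tag` (8 B), so it starts at offset 4 + 4 + 1 + 8 = 17 and occupies 4 bytes.
Bytes at offsets 17..20: 23 99 88 D8.
In little-endian order the low byte comes first in memory.
Reassemble most-significant byte first: D8 88 99 23 → 0xD8889923.

0xD8889923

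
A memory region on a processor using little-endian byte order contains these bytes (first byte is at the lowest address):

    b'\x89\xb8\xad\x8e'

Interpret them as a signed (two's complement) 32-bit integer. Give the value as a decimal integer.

Little-endian stores the least-significant byte at the lowest address.
Reassemble most-significant byte first: 8E AD B8 89 → 0x8EADB889.
Top bit is set, so as a signed 32-bit value this is 0x8EADB889 − 2^32 = -1901217655.

-1901217655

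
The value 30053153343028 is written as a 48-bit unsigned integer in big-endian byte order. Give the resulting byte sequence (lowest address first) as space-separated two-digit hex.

1B 55 4B 87 86 34

30053153343028 in hexadecimal, padded to 48 bits, is 0x1B554B878634.
Split into bytes (most-significant first): 1B 55 4B 87 86 34.
Big-endian stores the most-significant byte at the lowest address.
So the memory order matches the most-significant-first order: 1B 55 4B 87 86 34.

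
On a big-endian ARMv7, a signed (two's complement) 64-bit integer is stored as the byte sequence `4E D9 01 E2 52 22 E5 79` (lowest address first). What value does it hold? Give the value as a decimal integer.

Big-endian stores the most-significant byte at the lowest address.
The bytes are already most-significant first: 0x4ED901E25222E579.
0x4ED901E25222E579 = 5681574476456846713.

5681574476456846713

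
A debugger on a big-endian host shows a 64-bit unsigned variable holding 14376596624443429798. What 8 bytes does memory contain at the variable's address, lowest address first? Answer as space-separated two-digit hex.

C7 83 EE 75 9F 07 D3 A6

14376596624443429798 in hexadecimal, padded to 64 bits, is 0xC783EE759F07D3A6.
Split into bytes (most-significant first): C7 83 EE 75 9F 07 D3 A6.
Big-endian: lowest address holds the most-significant byte.
So the memory order matches the most-significant-first order: C7 83 EE 75 9F 07 D3 A6.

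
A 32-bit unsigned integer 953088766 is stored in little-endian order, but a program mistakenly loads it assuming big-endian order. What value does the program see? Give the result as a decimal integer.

4277849656

953088766 in 32-bit hexadecimal is 0x38CEFAFE.
Stored little-endian, the bytes at ascending addresses are FE FA CE 38.
Read back as big-endian, the last byte is least significant, giving 0xFEFACE38.
0xFEFACE38 = 4277849656.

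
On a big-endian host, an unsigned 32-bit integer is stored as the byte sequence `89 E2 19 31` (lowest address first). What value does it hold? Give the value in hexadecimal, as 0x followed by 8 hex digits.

0x89E21931

Big-endian: lowest address holds the most-significant byte.
The bytes are already most-significant first: 0x89E21931.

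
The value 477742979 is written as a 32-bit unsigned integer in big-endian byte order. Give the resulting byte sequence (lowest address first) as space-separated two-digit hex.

1C 79 C7 83

477742979 in hexadecimal, padded to 32 bits, is 0x1C79C783.
Split into bytes (most-significant first): 1C 79 C7 83.
In big-endian order the high byte comes first in memory.
So the memory order matches the most-significant-first order: 1C 79 C7 83.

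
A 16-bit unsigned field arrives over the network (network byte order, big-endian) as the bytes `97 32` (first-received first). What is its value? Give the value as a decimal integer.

38706

Big-endian stores the most-significant byte at the lowest address.
The bytes are already most-significant first: 0x9732.
0x9732 = 38706.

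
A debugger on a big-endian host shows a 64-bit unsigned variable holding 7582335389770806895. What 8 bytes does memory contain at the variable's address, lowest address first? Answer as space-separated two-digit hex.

7582335389770806895 in hexadecimal, padded to 64 bits, is 0x6939DDDD3329766F.
Split into bytes (most-significant first): 69 39 DD DD 33 29 76 6F.
Big-endian stores the most-significant byte at the lowest address.
So the memory order matches the most-significant-first order: 69 39 DD DD 33 29 76 6F.

69 39 DD DD 33 29 76 6F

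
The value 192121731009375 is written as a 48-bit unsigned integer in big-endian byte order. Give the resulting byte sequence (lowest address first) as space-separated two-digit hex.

192121731009375 in hexadecimal, padded to 48 bits, is 0xAEBBD387CB5F.
Split into bytes (most-significant first): AE BB D3 87 CB 5F.
In big-endian order the high byte comes first in memory.
So the memory order matches the most-significant-first order: AE BB D3 87 CB 5F.

AE BB D3 87 CB 5F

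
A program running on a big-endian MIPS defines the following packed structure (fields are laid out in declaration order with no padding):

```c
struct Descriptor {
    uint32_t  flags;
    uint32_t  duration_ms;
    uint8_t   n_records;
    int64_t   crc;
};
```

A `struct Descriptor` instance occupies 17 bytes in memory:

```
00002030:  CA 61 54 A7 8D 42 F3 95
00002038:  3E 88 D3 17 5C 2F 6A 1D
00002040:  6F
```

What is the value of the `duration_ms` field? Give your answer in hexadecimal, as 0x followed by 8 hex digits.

`duration_ms` follows `flags` (4 bytes), so it starts at byte offset 4 and occupies 4 bytes.
Bytes at offsets 4..7: 8D 42 F3 95.
Big-endian: lowest address holds the most-significant byte.
The bytes are already most-significant first: 0x8D42F395.

0x8D42F395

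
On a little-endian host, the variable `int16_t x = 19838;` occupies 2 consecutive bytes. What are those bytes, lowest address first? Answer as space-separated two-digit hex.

19838 in hexadecimal, padded to 16 bits, is 0x4D7E.
Split into bytes (most-significant first): 4D 7E.
Little-endian: lowest address holds the least-significant byte.
So at ascending addresses the bytes are 7E 4D.

7E 4D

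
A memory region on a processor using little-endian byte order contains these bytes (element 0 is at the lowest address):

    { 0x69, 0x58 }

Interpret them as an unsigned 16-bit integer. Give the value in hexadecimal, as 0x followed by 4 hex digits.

0x5869

Little-endian stores the least-significant byte at the lowest address.
Reassemble most-significant byte first: 58 69 → 0x5869.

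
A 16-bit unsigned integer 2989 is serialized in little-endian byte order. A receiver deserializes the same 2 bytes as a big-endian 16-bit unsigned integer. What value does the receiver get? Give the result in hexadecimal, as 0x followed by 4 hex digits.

0xAD0B

2989 in 16-bit hexadecimal is 0x0BAD.
Stored little-endian, the bytes at ascending addresses are AD 0B.
Read back as big-endian, the last byte is least significant, giving 0xAD0B.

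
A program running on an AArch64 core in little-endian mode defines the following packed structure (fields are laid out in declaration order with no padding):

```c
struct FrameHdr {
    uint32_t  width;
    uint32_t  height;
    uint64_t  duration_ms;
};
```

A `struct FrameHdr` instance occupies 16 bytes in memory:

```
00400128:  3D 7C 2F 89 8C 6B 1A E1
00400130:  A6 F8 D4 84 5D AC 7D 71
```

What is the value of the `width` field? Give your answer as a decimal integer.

`width` is the first field, at byte offset 0, occupying 4 bytes.
Bytes at offsets 0..3: 3D 7C 2F 89.
Little-endian stores the least-significant byte at the lowest address.
Reassemble most-significant byte first: 89 2F 7C 3D → 0x892F7C3D.
0x892F7C3D = 2301590589.

2301590589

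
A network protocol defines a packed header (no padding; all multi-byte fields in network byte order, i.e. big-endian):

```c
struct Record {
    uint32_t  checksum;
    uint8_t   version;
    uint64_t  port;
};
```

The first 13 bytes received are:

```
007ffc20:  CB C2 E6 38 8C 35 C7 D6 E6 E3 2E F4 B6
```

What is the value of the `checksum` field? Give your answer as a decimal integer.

`checksum` is the first field, at byte offset 0, occupying 4 bytes.
Bytes at offsets 0..3: CB C2 E6 38.
Big-endian: lowest address holds the most-significant byte.
The bytes are already most-significant first: 0xCBC2E638.
0xCBC2E638 = 3418547768.

3418547768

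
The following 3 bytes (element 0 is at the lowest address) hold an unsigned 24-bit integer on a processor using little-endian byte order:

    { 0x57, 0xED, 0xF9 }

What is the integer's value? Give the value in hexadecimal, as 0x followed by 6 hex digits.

In little-endian order the low byte comes first in memory.
Reassemble most-significant byte first: F9 ED 57 → 0xF9ED57.

0xF9ED57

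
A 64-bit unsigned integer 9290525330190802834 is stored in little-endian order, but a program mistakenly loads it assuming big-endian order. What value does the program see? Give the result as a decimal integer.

9290525330190802834 in 64-bit hexadecimal is 0x80EE939082CA9F92.
Stored little-endian, the bytes at ascending addresses are 92 9F CA 82 90 93 EE 80.
Read back as big-endian, the last byte is least significant, giving 0x929FCA829093EE80.
0x929FCA829093EE80 = 10565385912954646144.

10565385912954646144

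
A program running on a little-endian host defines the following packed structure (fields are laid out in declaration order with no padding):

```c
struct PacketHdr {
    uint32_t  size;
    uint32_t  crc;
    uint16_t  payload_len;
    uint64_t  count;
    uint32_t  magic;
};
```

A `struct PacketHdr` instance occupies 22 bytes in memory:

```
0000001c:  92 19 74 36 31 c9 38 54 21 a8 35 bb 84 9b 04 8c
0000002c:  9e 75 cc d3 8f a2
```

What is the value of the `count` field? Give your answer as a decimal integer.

8475365500174777141

`count` follows `size` (4 B), `crc` (4 B), `payload_len` (2 B), so it starts at offset 4 + 4 + 2 = 10 and occupies 8 bytes.
Bytes at offsets 10..17: 35 BB 84 9B 04 8C 9E 75.
Little-endian stores the least-significant byte at the lowest address.
Reassemble most-significant byte first: 75 9E 8C 04 9B 84 BB 35 → 0x759E8C049B84BB35.
0x759E8C049B84BB35 = 8475365500174777141.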